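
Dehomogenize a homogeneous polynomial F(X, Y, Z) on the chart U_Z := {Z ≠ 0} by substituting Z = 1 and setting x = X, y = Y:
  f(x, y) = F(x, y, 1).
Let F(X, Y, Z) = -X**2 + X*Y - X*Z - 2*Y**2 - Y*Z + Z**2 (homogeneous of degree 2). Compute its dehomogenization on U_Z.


f(x, y) = -x**2 + x*y - x - 2*y**2 - y + 1

On U_Z we set Z = 1. Each monomial c·X^i·Y^j·Z^k in F becomes c·x^i·y^j·1^k = c·x^i·y^j.
Substituting Z = 1: F(X, Y, 1) = -x**2 + x*y - x - 2*y**2 - y + 1.
Note: deg(f) ≤ deg(F) = 2; strict inequality happens when F is divisible by Z (lost terms).


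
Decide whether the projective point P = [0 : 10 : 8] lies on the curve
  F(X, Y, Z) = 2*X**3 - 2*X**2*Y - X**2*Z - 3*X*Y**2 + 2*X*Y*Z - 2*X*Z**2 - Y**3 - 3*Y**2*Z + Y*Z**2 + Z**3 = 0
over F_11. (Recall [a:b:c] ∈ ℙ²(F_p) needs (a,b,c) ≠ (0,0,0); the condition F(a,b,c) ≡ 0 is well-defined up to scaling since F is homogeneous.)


F(0,10,8) ≡ 7 (mod 11); P is NOT on the curve.

Evaluate F(0, 10, 8) term-by-term (mod 11).
  2*X**3 ↦ 2·0·1·1 = 0
  -2*X**2*Y ↦ -2·0·10·1 = 0
  -X**2*Z ↦ -1·0·1·8 = 0
  -3*X*Y**2 ↦ -3·0·100·1 = 0
  2*X*Y*Z ↦ 2·0·10·8 = 0
  -2*X*Z**2 ↦ -2·0·1·64 = 0
  -Y**3 ↦ -1·1·1000·1 = -1000
  -3*Y**2*Z ↦ -3·1·100·8 = -2400
  Y*Z**2 ↦ 1·1·10·64 = 640
  Z**3 ↦ 1·1·1·512 = 512
Sum: F(0, 10, 8) = (0) + (0) + (0) + (0) + (0) + (0) + (-1000) + (-2400) + (640) + (512) = -2248.
Reducing mod 11: -2248 ≡ 7 (mod 11).
Since F(a, b, c) ≡ 7 ≠ 0 (mod 11), P does NOT lie on the curve.


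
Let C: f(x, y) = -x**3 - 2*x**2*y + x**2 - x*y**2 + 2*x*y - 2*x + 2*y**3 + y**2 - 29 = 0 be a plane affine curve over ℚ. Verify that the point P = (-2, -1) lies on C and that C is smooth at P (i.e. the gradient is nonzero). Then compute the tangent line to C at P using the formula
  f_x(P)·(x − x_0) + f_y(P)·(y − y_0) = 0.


Tangent line at P: -29*x - 12*y - 70 = 0.

Step 1: f(-2, -1) = 0, so P lies on C.
Step 2: partial derivatives
  f_x(x, y) = -3*x**2 - 4*x*y + 2*x - y**2 + 2*y - 2, f_y(x, y) = -2*x**2 - 2*x*y + 2*x + 6*y**2 + 2*y.
  f_x(P) = -29, f_y(P) = -12 (gradient nonzero, so P is smooth).
Step 3: tangent line at P: -29·(x − -2) + -12·(y − -1) = 0.
Expanding: -29*x - 12*y - 70 = 0.


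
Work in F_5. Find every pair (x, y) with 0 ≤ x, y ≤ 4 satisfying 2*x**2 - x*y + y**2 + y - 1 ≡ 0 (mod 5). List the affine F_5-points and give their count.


Affine F_5-points: {(0, 2), (1, 2), (1, 3), (3, 3), (3, 4), (4, 4)}; count = 6.

For each of the 25 pairs (x, y) ∈ F_5², evaluate f(x, y) mod 5. Record the zeros.
  x = 0: [0↦4, 1↦1, 2↦0, 3↦1, 4↦4]  zeros at y ∈ {2}
  x = 1: [0↦1, 1↦2, 2↦0, 3↦0, 4↦2]  zeros at y ∈ {2, 3}
  x = 2: [0↦2, 1↦2, 2↦4, 3↦3, 4↦4]  zeros at y ∈ ∅
  x = 3: [0↦2, 1↦1, 2↦2, 3↦0, 4↦0]  zeros at y ∈ {3, 4}
  x = 4: [0↦1, 1↦4, 2↦4, 3↦1, 4↦0]  zeros at y ∈ {4}
Collecting zeros: affine points = {(0, 2), (1, 2), (1, 3), (3, 3), (3, 4), (4, 4)}.
Total count |C(F_5)_aff| = 6.


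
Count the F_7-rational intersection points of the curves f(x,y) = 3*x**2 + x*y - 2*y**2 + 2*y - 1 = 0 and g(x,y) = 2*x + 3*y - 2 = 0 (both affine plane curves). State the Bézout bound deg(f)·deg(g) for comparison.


Common zeros: ∅; count = 0; Bézout bound = 2.

deg(f) = 2, deg(g) = 1, so Bézout bound = 2.
Scan x ∈ F_7. For each x, list the y ∈ F_7 with f(x, y) ≡ 0 and those with g(x, y) ≡ 0 (mod 7); the common zeros in that column are the intersection.
  x = 0: f ≡ 0 at y ∈ ∅; g ≡ 0 at y ∈ {3}; common: ∅.
  x = 1: f ≡ 0 at y ∈ {2, 3}; g ≡ 0 at y ∈ {0}; common: ∅.
  x = 2: f ≡ 0 at y ∈ ∅; g ≡ 0 at y ∈ {4}; common: ∅.
  x = 3: f ≡ 0 at y ∈ {2, 4}; g ≡ 0 at y ∈ {1}; common: ∅.
  x = 4: f ≡ 0 at y ∈ ∅; g ≡ 0 at y ∈ {5}; common: ∅.
  x = 5: f ≡ 0 at y ∈ {3, 4}; g ≡ 0 at y ∈ {2}; common: ∅.
  x = 6: f ≡ 0 at y ∈ ∅; g ≡ 0 at y ∈ {6}; common: ∅.
Collecting: common zeros = ∅, so the count is 0.
Comparison with the Bézout bound: 0 ≤ 2 = deg(f)·deg(g), as expected for curves with no common component (the affine F_7-count falls short of the bound because intersections may lie at infinity, over extension fields, or carry multiplicity).


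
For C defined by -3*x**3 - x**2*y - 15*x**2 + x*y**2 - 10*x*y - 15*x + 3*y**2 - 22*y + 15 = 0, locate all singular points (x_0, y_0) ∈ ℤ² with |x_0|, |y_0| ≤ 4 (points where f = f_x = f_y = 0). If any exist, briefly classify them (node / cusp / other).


Singular points: {(-2, 3)}; classification: cusp.

Compute partial derivatives:
  f_x = -9*x**2 - 2*x*y - 30*x + y**2 - 10*y - 15.
  f_y = -x**2 + 2*x*y - 10*x + 6*y - 22.
Scan x_0 ∈ {−4, ..., 4}. For each x_0, f_y(x_0, y) is a polynomial in y; find its integer roots y ∈ {−4, ..., 4}, then test f_x and f at those candidates.
  x = -4: f_y(-4, y) = 2 - 2*y; vanishes at y ∈ {1}. (-4, 1): f_x = -40 ≠ 0.
  x = -3: f_y(-3, y) = -1; no integer root y with |y| ≤ 4.
  x = -2: f_y(-2, y) = 2*y - 6; vanishes at y ∈ {3}. (-2, 3): f_x = 0, f = 0 — SINGULAR.
  x = -1: f_y(-1, y) = 4*y - 13; no integer root y with |y| ≤ 4.
  x = 0: f_y(0, y) = 6*y - 22; no integer root y with |y| ≤ 4.
  x = 1: f_y(1, y) = 8*y - 33; no integer root y with |y| ≤ 4.
  x = 2: f_y(2, y) = 10*y - 46; no integer root y with |y| ≤ 4.
  x = 3: f_y(3, y) = 12*y - 61; no integer root y with |y| ≤ 4.
  x = 4: f_y(4, y) = 14*y - 78; no integer root y with |y| ≤ 4.
Only singular point on the grid: (-2, 3).
Classify: substitute x = -2 + u, y = 3 + v and expand: f = -3*u**3 - u**2*v + u*v**2 + v**2.
No constant or linear terms (consistent with a singular point). Quadratic part: v**2. Cubic part: -3*u**3 - u**2*v + u*v**2.
The quadratic part v**2 is a perfect square, so there is a single (double) tangent line v = 0, i.e. y = 3. Restricting the cubic part to that line (v = 0) leaves -3*u**3 ≠ 0, so f is not divisible by v and the branch is v² ≈ 3*u**3 to lowest order — this is a cusp.
Classification: cusp.


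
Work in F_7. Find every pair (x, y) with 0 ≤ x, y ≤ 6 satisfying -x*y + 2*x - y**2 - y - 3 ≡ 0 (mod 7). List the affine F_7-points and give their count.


Affine F_7-points: {(1, 6), (3, 5), (5, 0), (5, 1), (6, 3), (6, 4)}; count = 6.

For each of the 49 pairs (x, y) ∈ F_7², evaluate f(x, y) mod 7. Record the zeros.
  x = 0: [0↦4, 1↦2, 2↦5, 3↦6, 4↦5, 5↦2, 6↦4]  zeros at y ∈ ∅
  x = 1: [0↦6, 1↦3, 2↦5, 3↦5, 4↦3, 5↦6, 6↦0]  zeros at y ∈ {6}
  x = 2: [0↦1, 1↦4, 2↦5, 3↦4, 4↦1, 5↦3, 6↦3]  zeros at y ∈ ∅
  x = 3: [0↦3, 1↦5, 2↦5, 3↦3, 4↦6, 5↦0, 6↦6]  zeros at y ∈ {5}
  x = 4: [0↦5, 1↦6, 2↦5, 3↦2, 4↦4, 5↦4, 6↦2]  zeros at y ∈ ∅
  x = 5: [0↦0, 1↦0, 2↦5, 3↦1, 4↦2, 5↦1, 6↦5]  zeros at y ∈ {0, 1}
  x = 6: [0↦2, 1↦1, 2↦5, 3↦0, 4↦0, 5↦5, 6↦1]  zeros at y ∈ {3, 4}
Collecting zeros: affine points = {(1, 6), (3, 5), (5, 0), (5, 1), (6, 3), (6, 4)}.
Total count |C(F_7)_aff| = 6.


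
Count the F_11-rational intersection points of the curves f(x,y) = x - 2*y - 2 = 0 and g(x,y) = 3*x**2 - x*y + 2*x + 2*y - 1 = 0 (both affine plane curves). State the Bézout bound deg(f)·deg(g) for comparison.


Common zeros: ∅; count = 0; Bézout bound = 2.

deg(f) = 1, deg(g) = 2, so Bézout bound = 2.
Scan x ∈ F_11. For each x, list the y ∈ F_11 with f(x, y) ≡ 0 and those with g(x, y) ≡ 0 (mod 11); the common zeros in that column are the intersection.
  x = 0: f ≡ 0 at y ∈ {10}; g ≡ 0 at y ∈ {6}; common: ∅.
  x = 1: f ≡ 0 at y ∈ {5}; g ≡ 0 at y ∈ {7}; common: ∅.
  x = 2: f ≡ 0 at y ∈ {0}; g ≡ 0 at y ∈ ∅; common: ∅.
  x = 3: f ≡ 0 at y ∈ {6}; g ≡ 0 at y ∈ {10}; common: ∅.
  x = 4: f ≡ 0 at y ∈ {1}; g ≡ 0 at y ∈ {0}; common: ∅.
  x = 5: f ≡ 0 at y ∈ {7}; g ≡ 0 at y ∈ {6}; common: ∅.
  x = 6: f ≡ 0 at y ∈ {2}; g ≡ 0 at y ∈ {5}; common: ∅.
  x = 7: f ≡ 0 at y ∈ {8}; g ≡ 0 at y ∈ {10}; common: ∅.
  x = 8: f ≡ 0 at y ∈ {3}; g ≡ 0 at y ∈ {7}; common: ∅.
  x = 9: f ≡ 0 at y ∈ {9}; g ≡ 0 at y ∈ {1}; common: ∅.
  x = 10: f ≡ 0 at y ∈ {4}; g ≡ 0 at y ∈ {0}; common: ∅.
Collecting: common zeros = ∅, so the count is 0.
Comparison with the Bézout bound: 0 ≤ 2 = deg(f)·deg(g), as expected for curves with no common component (the affine F_11-count falls short of the bound because intersections may lie at infinity, over extension fields, or carry multiplicity).


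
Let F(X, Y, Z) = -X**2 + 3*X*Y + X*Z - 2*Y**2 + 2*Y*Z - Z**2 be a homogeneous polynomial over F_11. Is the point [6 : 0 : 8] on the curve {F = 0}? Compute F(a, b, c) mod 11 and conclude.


F(6,0,8) ≡ 3 (mod 11); P is NOT on the curve.

Evaluate F(6, 0, 8) term-by-term (mod 11).
  -X**2 ↦ -1·36·1·1 = -36
  3*X*Y ↦ 3·6·0·1 = 0
  X*Z ↦ 1·6·1·8 = 48
  -2*Y**2 ↦ -2·1·0·1 = 0
  2*Y*Z ↦ 2·1·0·8 = 0
  -Z**2 ↦ -1·1·1·64 = -64
Sum: F(6, 0, 8) = (-36) + (0) + (48) + (0) + (0) + (-64) = -52.
Reducing mod 11: -52 ≡ 3 (mod 11).
Since F(a, b, c) ≡ 3 ≠ 0 (mod 11), P does NOT lie on the curve.


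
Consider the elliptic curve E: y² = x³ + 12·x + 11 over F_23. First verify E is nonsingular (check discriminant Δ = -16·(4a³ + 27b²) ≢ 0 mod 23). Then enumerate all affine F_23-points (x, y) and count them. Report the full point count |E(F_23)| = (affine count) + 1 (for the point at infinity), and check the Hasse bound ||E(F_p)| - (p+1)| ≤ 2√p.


Affine points = {(1, 1), (1, 22), (4, 10), (4, 13), (5, 9), (5, 14), (6, 0), (7, 1), (7, 22), (10, 2), (10, 21), (11, 5), (11, 18), (13, 8), (13, 15), (14, 5), (14, 18), (15, 1), (15, 22), (21, 5), (21, 18)}; affine count = 21; |E(F_23)| = 22.

Discriminant check: Δ ∝ 4a³ + 27b² = 4·12³ + 27·11² = 4·1728 + 27·121 ≡ 13 (mod 23). Nonzero ⇒ E is nonsingular.
For each x ∈ F_23, compute rhs = x³ + 12·x + 11 mod 23, then count y ∈ F_23 with y² ≡ rhs.
  x = 0: rhs = 11, matching y values: none (0 points).
  x = 1: rhs = 1, matching y values: 1, 22 (2 points).
  x = 2: rhs = 20, matching y values: none (0 points).
  x = 3: rhs = 5, matching y values: none (0 points).
  x = 4: rhs = 8, matching y values: 10, 13 (2 points).
  x = 5: rhs = 12, matching y values: 9, 14 (2 points).
  x = 6: rhs = 0, matching y values: 0 (1 points).
  x = 7: rhs = 1, matching y values: 1, 22 (2 points).
  x = 8: rhs = 21, matching y values: none (0 points).
  x = 9: rhs = 20, matching y values: none (0 points).
  x = 10: rhs = 4, matching y values: 2, 21 (2 points).
  x = 11: rhs = 2, matching y values: 5, 18 (2 points).
  x = 12: rhs = 20, matching y values: none (0 points).
  x = 13: rhs = 18, matching y values: 8, 15 (2 points).
  x = 14: rhs = 2, matching y values: 5, 18 (2 points).
  x = 15: rhs = 1, matching y values: 1, 22 (2 points).
  x = 16: rhs = 21, matching y values: none (0 points).
  x = 17: rhs = 22, matching y values: none (0 points).
  x = 18: rhs = 10, matching y values: none (0 points).
  x = 19: rhs = 14, matching y values: none (0 points).
  x = 20: rhs = 17, matching y values: none (0 points).
  x = 21: rhs = 2, matching y values: 5, 18 (2 points).
  x = 22: rhs = 21, matching y values: none (0 points).
Total affine count: 21.
Full point count |E(F_23)| = 21 + 1 = 22.
Hasse bound: |22 − (23+1)| = |-2| = 2 ≤ 2√23 ≈ 9.5917 ✓.


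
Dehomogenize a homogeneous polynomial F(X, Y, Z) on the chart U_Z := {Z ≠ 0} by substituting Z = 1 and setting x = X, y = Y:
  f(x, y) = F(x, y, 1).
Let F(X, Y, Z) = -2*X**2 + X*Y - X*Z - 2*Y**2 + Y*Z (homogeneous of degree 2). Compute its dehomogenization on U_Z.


f(x, y) = -2*x**2 + x*y - x - 2*y**2 + y

On U_Z we set Z = 1. Each monomial c·X^i·Y^j·Z^k in F becomes c·x^i·y^j·1^k = c·x^i·y^j.
Substituting Z = 1: F(X, Y, 1) = -2*x**2 + x*y - x - 2*y**2 + y.
Note: deg(f) ≤ deg(F) = 2; strict inequality happens when F is divisible by Z (lost terms).


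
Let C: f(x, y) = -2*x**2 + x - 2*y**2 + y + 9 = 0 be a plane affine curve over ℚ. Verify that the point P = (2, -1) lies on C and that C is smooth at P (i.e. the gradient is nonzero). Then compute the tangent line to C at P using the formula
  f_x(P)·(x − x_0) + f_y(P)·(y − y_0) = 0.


Tangent line at P: -7*x + 5*y + 19 = 0.

Step 1: f(2, -1) = 0, so P lies on C.
Step 2: partial derivatives
  f_x(x, y) = 1 - 4*x, f_y(x, y) = 1 - 4*y.
  f_x(P) = -7, f_y(P) = 5 (gradient nonzero, so P is smooth).
Step 3: tangent line at P: -7·(x − 2) + 5·(y − -1) = 0.
Expanding: -7*x + 5*y + 19 = 0.


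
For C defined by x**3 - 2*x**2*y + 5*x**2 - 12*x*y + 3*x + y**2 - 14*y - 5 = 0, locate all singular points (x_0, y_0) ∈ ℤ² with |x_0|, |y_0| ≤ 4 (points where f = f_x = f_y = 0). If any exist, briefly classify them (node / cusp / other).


Singular points: {(-3, -2)}; classification: cusp.

Compute partial derivatives:
  f_x = 3*x**2 - 4*x*y + 10*x - 12*y + 3.
  f_y = -2*x**2 - 12*x + 2*y - 14.
Scan x_0 ∈ {−4, ..., 4}. For each x_0, f_y(x_0, y) is a polynomial in y; find its integer roots y ∈ {−4, ..., 4}, then test f_x and f at those candidates.
  x = -4: f_y(-4, y) = 2*y + 2; vanishes at y ∈ {-1}. (-4, -1): f_x = 7 ≠ 0.
  x = -3: f_y(-3, y) = 2*y + 4; vanishes at y ∈ {-2}. (-3, -2): f_x = 0, f = 0 — SINGULAR.
  x = -2: f_y(-2, y) = 2*y + 2; vanishes at y ∈ {-1}. (-2, -1): f_x = -1 ≠ 0.
  x = -1: f_y(-1, y) = 2*y - 4; vanishes at y ∈ {2}. (-1, 2): f_x = -20 ≠ 0.
  x = 0: f_y(0, y) = 2*y - 14; no integer root y with |y| ≤ 4.
  x = 1: f_y(1, y) = 2*y - 28; no integer root y with |y| ≤ 4.
  x = 2: f_y(2, y) = 2*y - 46; no integer root y with |y| ≤ 4.
  x = 3: f_y(3, y) = 2*y - 68; no integer root y with |y| ≤ 4.
  x = 4: f_y(4, y) = 2*y - 94; no integer root y with |y| ≤ 4.
Only singular point on the grid: (-3, -2).
Classify: substitute x = -3 + u, y = -2 + v and expand: f = u**3 - 2*u**2*v + v**2.
No constant or linear terms (consistent with a singular point). Quadratic part: v**2. Cubic part: u**3 - 2*u**2*v.
The quadratic part v**2 is a perfect square, so there is a single (double) tangent line v = 0, i.e. y = -2. Restricting the cubic part to that line (v = 0) leaves u**3 ≠ 0, so f is not divisible by v and the branch is v² ≈ -u**3 to lowest order — this is a cusp.
Classification: cusp.


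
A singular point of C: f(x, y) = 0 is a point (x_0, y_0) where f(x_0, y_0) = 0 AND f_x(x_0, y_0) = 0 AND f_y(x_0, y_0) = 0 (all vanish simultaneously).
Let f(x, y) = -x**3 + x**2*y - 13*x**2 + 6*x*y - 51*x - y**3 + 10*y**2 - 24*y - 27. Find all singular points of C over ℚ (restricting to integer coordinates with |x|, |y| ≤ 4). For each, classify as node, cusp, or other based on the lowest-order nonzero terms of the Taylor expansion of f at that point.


Singular points: {(-3, 3)}; classification: node.

Compute partial derivatives:
  f_x = -3*x**2 + 2*x*y - 26*x + 6*y - 51.
  f_y = x**2 + 6*x - 3*y**2 + 20*y - 24.
Scan x_0 ∈ {−4, ..., 4}. For each x_0, f_y(x_0, y) is a polynomial in y; find its integer roots y ∈ {−4, ..., 4}, then test f_x and f at those candidates.
  x = -4: f_y(-4, y) = -3*y**2 + 20*y - 32; vanishes at y ∈ {4}. (-4, 4): f_x = -3 ≠ 0.
  x = -3: f_y(-3, y) = -3*y**2 + 20*y - 33; vanishes at y ∈ {3}. (-3, 3): f_x = 0, f = 0 — SINGULAR.
  x = -2: f_y(-2, y) = -3*y**2 + 20*y - 32; vanishes at y ∈ {4}. (-2, 4): f_x = -3 ≠ 0.
  x = -1: f_y(-1, y) = -3*y**2 + 20*y - 29; no integer root y with |y| ≤ 4.
  x = 0: f_y(0, y) = -3*y**2 + 20*y - 24; no integer root y with |y| ≤ 4.
  x = 1: f_y(1, y) = -3*y**2 + 20*y - 17; vanishes at y ∈ {1}. (1, 1): f_x = -72 ≠ 0.
  x = 2: f_y(2, y) = -3*y**2 + 20*y - 8; no integer root y with |y| ≤ 4.
  x = 3: f_y(3, y) = -3*y**2 + 20*y + 3; no integer root y with |y| ≤ 4.
  x = 4: f_y(4, y) = -3*y**2 + 20*y + 16; no integer root y with |y| ≤ 4.
Only singular point on the grid: (-3, 3).
Classify: substitute x = -3 + u, y = 3 + v and expand: f = -u**3 + u**2*v - u**2 - v**3 + v**2.
No constant or linear terms (consistent with a singular point). Quadratic part: -u**2 + v**2. Cubic part: -u**3 + u**2*v - v**3.
The quadratic part v**2 - u**2 = (v − u)(v + u) splits into two distinct linear factors, so there are two distinct tangent lines y − 3 = ±(x − -3) — this is a node (ordinary double point).
Classification: node.


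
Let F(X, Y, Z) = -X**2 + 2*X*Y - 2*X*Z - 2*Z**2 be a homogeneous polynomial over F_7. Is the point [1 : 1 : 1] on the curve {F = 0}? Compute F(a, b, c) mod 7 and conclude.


F(1,1,1) ≡ 4 (mod 7); P is NOT on the curve.

Evaluate F(1, 1, 1) term-by-term (mod 7).
  -X**2 ↦ -1·1·1·1 = -1
  2*X*Y ↦ 2·1·1·1 = 2
  -2*X*Z ↦ -2·1·1·1 = -2
  -2*Z**2 ↦ -2·1·1·1 = -2
Sum: F(1, 1, 1) = (-1) + (2) + (-2) + (-2) = -3.
Reducing mod 7: -3 ≡ 4 (mod 7).
Since F(a, b, c) ≡ 4 ≠ 0 (mod 7), P does NOT lie on the curve.


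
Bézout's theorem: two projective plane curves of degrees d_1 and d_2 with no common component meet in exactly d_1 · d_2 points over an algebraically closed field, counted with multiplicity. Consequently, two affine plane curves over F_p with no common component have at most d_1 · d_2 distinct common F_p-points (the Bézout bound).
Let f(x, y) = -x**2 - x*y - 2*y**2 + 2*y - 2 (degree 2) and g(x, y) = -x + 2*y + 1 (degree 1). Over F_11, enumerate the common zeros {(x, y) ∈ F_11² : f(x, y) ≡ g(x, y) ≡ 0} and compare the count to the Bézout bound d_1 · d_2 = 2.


Common zeros: {(6, 8), (9, 4)}; count = 2; Bézout bound = 2.

deg(f) = 2, deg(g) = 1, so Bézout bound = 2.
Scan x ∈ F_11. For each x, list the y ∈ F_11 with f(x, y) ≡ 0 and those with g(x, y) ≡ 0 (mod 11); the common zeros in that column are the intersection.
  x = 0: f ≡ 0 at y ∈ ∅; g ≡ 0 at y ∈ {5}; common: ∅.
  x = 1: f ≡ 0 at y ∈ ∅; g ≡ 0 at y ∈ {0}; common: ∅.
  x = 2: f ≡ 0 at y ∈ ∅; g ≡ 0 at y ∈ {6}; common: ∅.
  x = 3: f ≡ 0 at y ∈ {0, 5}; g ≡ 0 at y ∈ {1}; common: ∅.
  x = 4: f ≡ 0 at y ∈ {1, 9}; g ≡ 0 at y ∈ {7}; common: ∅.
  x = 5: f ≡ 0 at y ∈ ∅; g ≡ 0 at y ∈ {2}; common: ∅.
  x = 6: f ≡ 0 at y ∈ {1, 8}; g ≡ 0 at y ∈ {8}; common: {8}.
  x = 7: f ≡ 0 at y ∈ ∅; g ≡ 0 at y ∈ {3}; common: ∅.
  x = 8: f ≡ 0 at y ∈ {0, 8}; g ≡ 0 at y ∈ {9}; common: ∅.
  x = 9: f ≡ 0 at y ∈ {4, 9}; g ≡ 0 at y ∈ {4}; common: {4}.
  x = 10: f ≡ 0 at y ∈ ∅; g ≡ 0 at y ∈ {10}; common: ∅.
Collecting: common zeros = {(6, 8), (9, 4)}, so the count is 2.
Comparison with the Bézout bound: 2 ≤ 2 = deg(f)·deg(g), as expected for curves with no common component (the bound is attained).


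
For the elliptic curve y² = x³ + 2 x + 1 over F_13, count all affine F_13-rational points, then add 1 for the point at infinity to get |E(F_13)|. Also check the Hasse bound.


Affine points = {(0, 1), (0, 12), (1, 2), (1, 11), (2, 0), (8, 3), (8, 10)}; affine count = 7; |E(F_13)| = 8.

Discriminant check: Δ ∝ 4a³ + 27b² = 4·2³ + 27·1² = 4·8 + 27·1 ≡ 7 (mod 13). Nonzero ⇒ E is nonsingular.
For each x ∈ F_13, compute rhs = x³ + 2·x + 1 mod 13, then count y ∈ F_13 with y² ≡ rhs.
  x = 0: rhs = 1, matching y values: 1, 12 (2 points).
  x = 1: rhs = 4, matching y values: 2, 11 (2 points).
  x = 2: rhs = 0, matching y values: 0 (1 points).
  x = 3: rhs = 8, matching y values: none (0 points).
  x = 4: rhs = 8, matching y values: none (0 points).
  x = 5: rhs = 6, matching y values: none (0 points).
  x = 6: rhs = 8, matching y values: none (0 points).
  x = 7: rhs = 7, matching y values: none (0 points).
  x = 8: rhs = 9, matching y values: 3, 10 (2 points).
  x = 9: rhs = 7, matching y values: none (0 points).
  x = 10: rhs = 7, matching y values: none (0 points).
  x = 11: rhs = 2, matching y values: none (0 points).
  x = 12: rhs = 11, matching y values: none (0 points).
Total affine count: 7.
Full point count |E(F_13)| = 7 + 1 = 8.
Hasse bound: |8 − (13+1)| = |-6| = 6 ≤ 2√13 ≈ 7.2111 ✓.


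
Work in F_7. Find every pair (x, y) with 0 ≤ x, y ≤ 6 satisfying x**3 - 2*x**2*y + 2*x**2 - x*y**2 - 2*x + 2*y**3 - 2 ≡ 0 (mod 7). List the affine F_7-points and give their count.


Affine F_7-points: {(0, 1), (0, 2), (0, 4), (1, 2), (2, 6), (4, 6), (6, 5)}; count = 7.

For each of the 49 pairs (x, y) ∈ F_7², evaluate f(x, y) mod 7. Record the zeros.
  x = 0: [0↦5, 1↦0, 2↦0, 3↦3, 4↦0, 5↦3, 6↦3]  zeros at y ∈ {1, 2, 4}
  x = 1: [0↦6, 1↦5, 2↦0, 3↦3, 4↦5, 5↦4, 6↦5]  zeros at y ∈ {2}
  x = 2: [0↦3, 1↦2, 2↦2, 3↦1, 4↦4, 5↦2, 6↦0]  zeros at y ∈ {6}
  x = 3: [0↦2, 1↦4, 2↦5, 3↦3, 4↦3, 5↦3, 6↦1]  zeros at y ∈ ∅
  x = 4: [0↦2, 1↦3, 2↦1, 3↦1, 4↦1, 5↦6, 6↦0]  zeros at y ∈ {6}
  x = 5: [0↦2, 1↦5, 2↦3, 3↦1, 4↦4, 5↦3, 6↦3]  zeros at y ∈ ∅
  x = 6: [0↦1, 1↦2, 2↦3, 3↦2, 4↦4, 5↦0, 6↦2]  zeros at y ∈ {5}
Collecting zeros: affine points = {(0, 1), (0, 2), (0, 4), (1, 2), (2, 6), (4, 6), (6, 5)}.
Total count |C(F_7)_aff| = 7.


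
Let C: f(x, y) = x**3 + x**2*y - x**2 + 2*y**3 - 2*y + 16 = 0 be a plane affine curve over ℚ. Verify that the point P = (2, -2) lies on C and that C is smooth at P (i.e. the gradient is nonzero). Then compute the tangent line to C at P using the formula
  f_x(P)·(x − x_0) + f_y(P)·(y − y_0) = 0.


Tangent line at P: 26*y + 52 = 0.

Step 1: f(2, -2) = 0, so P lies on C.
Step 2: partial derivatives
  f_x(x, y) = 3*x**2 + 2*x*y - 2*x, f_y(x, y) = x**2 + 6*y**2 - 2.
  f_x(P) = 0, f_y(P) = 26 (gradient nonzero, so P is smooth).
Step 3: tangent line at P: 0·(x − 2) + 26·(y − -2) = 0.
Expanding: 26*y + 52 = 0.


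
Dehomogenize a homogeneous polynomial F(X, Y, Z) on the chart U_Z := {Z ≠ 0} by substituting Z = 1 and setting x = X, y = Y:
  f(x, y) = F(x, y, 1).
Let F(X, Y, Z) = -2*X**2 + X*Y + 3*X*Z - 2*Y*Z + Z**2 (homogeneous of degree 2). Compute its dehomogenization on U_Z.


f(x, y) = -2*x**2 + x*y + 3*x - 2*y + 1

On U_Z we set Z = 1. Each monomial c·X^i·Y^j·Z^k in F becomes c·x^i·y^j·1^k = c·x^i·y^j.
Substituting Z = 1: F(X, Y, 1) = -2*x**2 + x*y + 3*x - 2*y + 1.
Note: deg(f) ≤ deg(F) = 2; strict inequality happens when F is divisible by Z (lost terms).


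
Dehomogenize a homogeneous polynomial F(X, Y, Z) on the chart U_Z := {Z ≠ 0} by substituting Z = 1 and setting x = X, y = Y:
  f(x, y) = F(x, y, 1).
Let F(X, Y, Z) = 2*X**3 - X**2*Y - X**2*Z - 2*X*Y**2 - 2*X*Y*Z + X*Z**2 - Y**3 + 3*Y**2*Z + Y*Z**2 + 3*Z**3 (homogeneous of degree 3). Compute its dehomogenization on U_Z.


f(x, y) = 2*x**3 - x**2*y - x**2 - 2*x*y**2 - 2*x*y + x - y**3 + 3*y**2 + y + 3

On U_Z we set Z = 1. Each monomial c·X^i·Y^j·Z^k in F becomes c·x^i·y^j·1^k = c·x^i·y^j.
Substituting Z = 1: F(X, Y, 1) = 2*x**3 - x**2*y - x**2 - 2*x*y**2 - 2*x*y + x - y**3 + 3*y**2 + y + 3.
Note: deg(f) ≤ deg(F) = 3; strict inequality happens when F is divisible by Z (lost terms).


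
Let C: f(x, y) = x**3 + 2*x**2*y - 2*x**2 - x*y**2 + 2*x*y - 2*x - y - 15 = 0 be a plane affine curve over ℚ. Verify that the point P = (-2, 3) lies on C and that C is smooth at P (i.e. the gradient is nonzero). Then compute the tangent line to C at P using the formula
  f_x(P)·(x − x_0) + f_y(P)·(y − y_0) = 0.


Tangent line at P: -9*x + 15*y - 63 = 0.

Step 1: f(-2, 3) = 0, so P lies on C.
Step 2: partial derivatives
  f_x(x, y) = 3*x**2 + 4*x*y - 4*x - y**2 + 2*y - 2, f_y(x, y) = 2*x**2 - 2*x*y + 2*x - 1.
  f_x(P) = -9, f_y(P) = 15 (gradient nonzero, so P is smooth).
Step 3: tangent line at P: -9·(x − -2) + 15·(y − 3) = 0.
Expanding: -9*x + 15*y - 63 = 0.


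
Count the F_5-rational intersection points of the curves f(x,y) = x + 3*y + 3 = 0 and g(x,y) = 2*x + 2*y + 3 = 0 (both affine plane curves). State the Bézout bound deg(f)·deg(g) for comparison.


Common zeros: {(3, 3)}; count = 1; Bézout bound = 1.

deg(f) = 1, deg(g) = 1, so Bézout bound = 1.
Scan x ∈ F_5. For each x, list the y ∈ F_5 with f(x, y) ≡ 0 and those with g(x, y) ≡ 0 (mod 5); the common zeros in that column are the intersection.
  x = 0: f ≡ 0 at y ∈ {4}; g ≡ 0 at y ∈ {1}; common: ∅.
  x = 1: f ≡ 0 at y ∈ {2}; g ≡ 0 at y ∈ {0}; common: ∅.
  x = 2: f ≡ 0 at y ∈ {0}; g ≡ 0 at y ∈ {4}; common: ∅.
  x = 3: f ≡ 0 at y ∈ {3}; g ≡ 0 at y ∈ {3}; common: {3}.
  x = 4: f ≡ 0 at y ∈ {1}; g ≡ 0 at y ∈ {2}; common: ∅.
Collecting: common zeros = {(3, 3)}, so the count is 1.
Comparison with the Bézout bound: 1 ≤ 1 = deg(f)·deg(g), as expected for curves with no common component (the bound is attained).


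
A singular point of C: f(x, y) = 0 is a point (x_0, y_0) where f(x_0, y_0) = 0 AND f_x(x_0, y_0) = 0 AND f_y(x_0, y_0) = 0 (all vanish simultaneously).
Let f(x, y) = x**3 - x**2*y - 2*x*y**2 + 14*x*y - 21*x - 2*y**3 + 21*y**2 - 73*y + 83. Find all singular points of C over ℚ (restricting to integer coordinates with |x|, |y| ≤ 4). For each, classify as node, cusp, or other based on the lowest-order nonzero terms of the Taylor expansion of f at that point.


Singular points: {(1, 3)}; classification: cusp.

Compute partial derivatives:
  f_x = 3*x**2 - 2*x*y - 2*y**2 + 14*y - 21.
  f_y = -x**2 - 4*x*y + 14*x - 6*y**2 + 42*y - 73.
Scan x_0 ∈ {−4, ..., 4}. For each x_0, f_y(x_0, y) is a polynomial in y; find its integer roots y ∈ {−4, ..., 4}, then test f_x and f at those candidates.
  x = -4: f_y(-4, y) = -6*y**2 + 58*y - 145; no integer root y with |y| ≤ 4.
  x = -3: f_y(-3, y) = -6*y**2 + 54*y - 124; no integer root y with |y| ≤ 4.
  x = -2: f_y(-2, y) = -6*y**2 + 50*y - 105; no integer root y with |y| ≤ 4.
  x = -1: f_y(-1, y) = -6*y**2 + 46*y - 88; vanishes at y ∈ {4}. (-1, 4): f_x = 14 ≠ 0.
  x = 0: f_y(0, y) = -6*y**2 + 42*y - 73; no integer root y with |y| ≤ 4.
  x = 1: f_y(1, y) = -6*y**2 + 38*y - 60; vanishes at y ∈ {3}. (1, 3): f_x = 0, f = 0 — SINGULAR.
  x = 2: f_y(2, y) = -6*y**2 + 34*y - 49; no integer root y with |y| ≤ 4.
  x = 3: f_y(3, y) = -6*y**2 + 30*y - 40; no integer root y with |y| ≤ 4.
  x = 4: f_y(4, y) = -6*y**2 + 26*y - 33; no integer root y with |y| ≤ 4.
Only singular point on the grid: (1, 3).
Classify: substitute x = 1 + u, y = 3 + v and expand: f = u**3 - u**2*v - 2*u*v**2 - 2*v**3 + v**2.
No constant or linear terms (consistent with a singular point). Quadratic part: v**2. Cubic part: u**3 - u**2*v - 2*u*v**2 - 2*v**3.
The quadratic part v**2 is a perfect square, so there is a single (double) tangent line v = 0, i.e. y = 3. Restricting the cubic part to that line (v = 0) leaves u**3 ≠ 0, so f is not divisible by v and the branch is v² ≈ -u**3 to lowest order — this is a cusp.
Classification: cusp.


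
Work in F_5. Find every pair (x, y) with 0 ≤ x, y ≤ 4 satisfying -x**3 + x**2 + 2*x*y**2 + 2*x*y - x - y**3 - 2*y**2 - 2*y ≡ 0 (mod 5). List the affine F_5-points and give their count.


Affine F_5-points: {(0, 0), (0, 1), (0, 2), (1, 4), (2, 4), (3, 2), (3, 3), (3, 4)}; count = 8.

For each of the 25 pairs (x, y) ∈ F_5², evaluate f(x, y) mod 5. Record the zeros.
  x = 0: [0↦0, 1↦0, 2↦0, 3↦4, 4↦1]  zeros at y ∈ {0, 1, 2}
  x = 1: [0↦4, 1↦3, 2↦1, 3↦2, 4↦0]  zeros at y ∈ {4}
  x = 2: [0↦4, 1↦2, 2↦3, 3↦1, 4↦0]  zeros at y ∈ {4}
  x = 3: [0↦4, 1↦1, 2↦0, 3↦0, 4↦0]  zeros at y ∈ {2, 3, 4}
  x = 4: [0↦3, 1↦4, 2↦1, 3↦3, 4↦4]  zeros at y ∈ ∅
Collecting zeros: affine points = {(0, 0), (0, 1), (0, 2), (1, 4), (2, 4), (3, 2), (3, 3), (3, 4)}.
Total count |C(F_5)_aff| = 8.


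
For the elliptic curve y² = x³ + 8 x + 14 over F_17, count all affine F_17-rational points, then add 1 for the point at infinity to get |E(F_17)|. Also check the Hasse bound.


Affine points = {(2, 2), (2, 15), (4, 5), (4, 12), (5, 3), (5, 14), (9, 4), (9, 13), (12, 6), (12, 11)}; affine count = 10; |E(F_17)| = 11.

Discriminant check: Δ ∝ 4a³ + 27b² = 4·8³ + 27·14² = 4·512 + 27·196 ≡ 13 (mod 17). Nonzero ⇒ E is nonsingular.
For each x ∈ F_17, compute rhs = x³ + 8·x + 14 mod 17, then count y ∈ F_17 with y² ≡ rhs.
  x = 0: rhs = 14, matching y values: none (0 points).
  x = 1: rhs = 6, matching y values: none (0 points).
  x = 2: rhs = 4, matching y values: 2, 15 (2 points).
  x = 3: rhs = 14, matching y values: none (0 points).
  x = 4: rhs = 8, matching y values: 5, 12 (2 points).
  x = 5: rhs = 9, matching y values: 3, 14 (2 points).
  x = 6: rhs = 6, matching y values: none (0 points).
  x = 7: rhs = 5, matching y values: none (0 points).
  x = 8: rhs = 12, matching y values: none (0 points).
  x = 9: rhs = 16, matching y values: 4, 13 (2 points).
  x = 10: rhs = 6, matching y values: none (0 points).
  x = 11: rhs = 5, matching y values: none (0 points).
  x = 12: rhs = 2, matching y values: 6, 11 (2 points).
  x = 13: rhs = 3, matching y values: none (0 points).
  x = 14: rhs = 14, matching y values: none (0 points).
  x = 15: rhs = 7, matching y values: none (0 points).
  x = 16: rhs = 5, matching y values: none (0 points).
Total affine count: 10.
Full point count |E(F_17)| = 10 + 1 = 11.
Hasse bound: |11 − (17+1)| = |-7| = 7 ≤ 2√17 ≈ 8.2462 ✓.


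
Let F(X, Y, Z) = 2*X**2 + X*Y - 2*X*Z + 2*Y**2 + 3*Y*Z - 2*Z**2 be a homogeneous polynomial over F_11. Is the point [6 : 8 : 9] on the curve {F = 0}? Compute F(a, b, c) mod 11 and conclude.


F(6,8,9) ≡ 7 (mod 11); P is NOT on the curve.

Evaluate F(6, 8, 9) term-by-term (mod 11).
  2*X**2 ↦ 2·36·1·1 = 72
  X*Y ↦ 1·6·8·1 = 48
  -2*X*Z ↦ -2·6·1·9 = -108
  2*Y**2 ↦ 2·1·64·1 = 128
  3*Y*Z ↦ 3·1·8·9 = 216
  -2*Z**2 ↦ -2·1·1·81 = -162
Sum: F(6, 8, 9) = (72) + (48) + (-108) + (128) + (216) + (-162) = 194.
Reducing mod 11: 194 ≡ 7 (mod 11).
Since F(a, b, c) ≡ 7 ≠ 0 (mod 11), P does NOT lie on the curve.


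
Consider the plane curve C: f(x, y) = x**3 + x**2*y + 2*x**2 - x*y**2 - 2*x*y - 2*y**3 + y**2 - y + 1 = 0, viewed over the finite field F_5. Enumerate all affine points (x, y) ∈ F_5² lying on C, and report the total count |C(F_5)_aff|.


Affine F_5-points: {(0, 4), (1, 1), (2, 2), (3, 3)}; count = 4.

For each of the 25 pairs (x, y) ∈ F_5², evaluate f(x, y) mod 5. Record the zeros.
  x = 0: [0↦1, 1↦4, 2↦2, 3↦3, 4↦0]  zeros at y ∈ {4}
  x = 1: [0↦4, 1↦0, 2↦4, 3↦4, 4↦3]  zeros at y ∈ {1}
  x = 2: [0↦2, 1↦3, 2↦0, 3↦1, 4↦4]  zeros at y ∈ {2}
  x = 3: [0↦1, 1↦4, 2↦1, 3↦0, 4↦4]  zeros at y ∈ {3}
  x = 4: [0↦2, 1↦4, 2↦3, 3↦2, 4↦4]  zeros at y ∈ ∅
Collecting zeros: affine points = {(0, 4), (1, 1), (2, 2), (3, 3)}.
Total count |C(F_5)_aff| = 4.


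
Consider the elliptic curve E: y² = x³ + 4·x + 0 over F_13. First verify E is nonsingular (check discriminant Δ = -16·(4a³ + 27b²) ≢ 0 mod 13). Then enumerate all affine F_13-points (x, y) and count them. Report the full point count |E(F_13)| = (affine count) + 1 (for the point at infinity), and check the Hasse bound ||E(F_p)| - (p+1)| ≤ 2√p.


Affine points = {(0, 0), (2, 4), (2, 9), (3, 0), (10, 0), (11, 6), (11, 7)}; affine count = 7; |E(F_13)| = 8.

Discriminant check: Δ ∝ 4a³ + 27b² = 4·4³ + 27·0² = 4·64 + 27·0 ≡ 9 (mod 13). Nonzero ⇒ E is nonsingular.
For each x ∈ F_13, compute rhs = x³ + 4·x + 0 mod 13, then count y ∈ F_13 with y² ≡ rhs.
  x = 0: rhs = 0, matching y values: 0 (1 points).
  x = 1: rhs = 5, matching y values: none (0 points).
  x = 2: rhs = 3, matching y values: 4, 9 (2 points).
  x = 3: rhs = 0, matching y values: 0 (1 points).
  x = 4: rhs = 2, matching y values: none (0 points).
  x = 5: rhs = 2, matching y values: none (0 points).
  x = 6: rhs = 6, matching y values: none (0 points).
  x = 7: rhs = 7, matching y values: none (0 points).
  x = 8: rhs = 11, matching y values: none (0 points).
  x = 9: rhs = 11, matching y values: none (0 points).
  x = 10: rhs = 0, matching y values: 0 (1 points).
  x = 11: rhs = 10, matching y values: 6, 7 (2 points).
  x = 12: rhs = 8, matching y values: none (0 points).
Total affine count: 7.
Full point count |E(F_13)| = 7 + 1 = 8.
Hasse bound: |8 − (13+1)| = |-6| = 6 ≤ 2√13 ≈ 7.2111 ✓.


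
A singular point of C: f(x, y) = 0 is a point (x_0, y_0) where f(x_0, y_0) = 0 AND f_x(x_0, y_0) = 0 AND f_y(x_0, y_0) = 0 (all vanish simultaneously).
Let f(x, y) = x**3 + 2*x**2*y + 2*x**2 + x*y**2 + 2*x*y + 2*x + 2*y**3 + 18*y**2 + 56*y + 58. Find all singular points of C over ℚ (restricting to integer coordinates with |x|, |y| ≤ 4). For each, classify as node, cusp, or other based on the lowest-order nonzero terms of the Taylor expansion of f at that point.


Singular points: {(1, -3)}; classification: node.

Compute partial derivatives:
  f_x = 3*x**2 + 4*x*y + 4*x + y**2 + 2*y + 2.
  f_y = 2*x**2 + 2*x*y + 2*x + 6*y**2 + 36*y + 56.
Scan x_0 ∈ {−4, ..., 4}. For each x_0, f_y(x_0, y) is a polynomial in y; find its integer roots y ∈ {−4, ..., 4}, then test f_x and f at those candidates.
  x = -4: f_y(-4, y) = 6*y**2 + 28*y + 80; no integer root y with |y| ≤ 4.
  x = -3: f_y(-3, y) = 6*y**2 + 30*y + 68; no integer root y with |y| ≤ 4.
  x = -2: f_y(-2, y) = 6*y**2 + 32*y + 60; no integer root y with |y| ≤ 4.
  x = -1: f_y(-1, y) = 6*y**2 + 34*y + 56; no integer root y with |y| ≤ 4.
  x = 0: f_y(0, y) = 6*y**2 + 36*y + 56; no integer root y with |y| ≤ 4.
  x = 1: f_y(1, y) = 6*y**2 + 38*y + 60; vanishes at y ∈ {-3}. (1, -3): f_x = 0, f = 0 — SINGULAR.
  x = 2: f_y(2, y) = 6*y**2 + 40*y + 68; no integer root y with |y| ≤ 4.
  x = 3: f_y(3, y) = 6*y**2 + 42*y + 80; no integer root y with |y| ≤ 4.
  x = 4: f_y(4, y) = 6*y**2 + 44*y + 96; no integer root y with |y| ≤ 4.
Only singular point on the grid: (1, -3).
Classify: substitute x = 1 + u, y = -3 + v and expand: f = u**3 + 2*u**2*v - u**2 + u*v**2 + 2*v**3 + v**2.
No constant or linear terms (consistent with a singular point). Quadratic part: -u**2 + v**2. Cubic part: u**3 + 2*u**2*v + u*v**2 + 2*v**3.
The quadratic part v**2 - u**2 = (v − u)(v + u) splits into two distinct linear factors, so there are two distinct tangent lines y − -3 = ±(x − 1) — this is a node (ordinary double point).
Classification: node.


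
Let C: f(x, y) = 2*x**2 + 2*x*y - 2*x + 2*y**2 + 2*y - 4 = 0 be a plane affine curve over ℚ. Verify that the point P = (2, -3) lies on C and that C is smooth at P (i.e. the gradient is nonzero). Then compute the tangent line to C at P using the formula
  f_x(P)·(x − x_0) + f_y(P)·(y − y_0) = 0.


Tangent line at P: -6*y - 18 = 0.

Step 1: f(2, -3) = 0, so P lies on C.
Step 2: partial derivatives
  f_x(x, y) = 4*x + 2*y - 2, f_y(x, y) = 2*x + 4*y + 2.
  f_x(P) = 0, f_y(P) = -6 (gradient nonzero, so P is smooth).
Step 3: tangent line at P: 0·(x − 2) + -6·(y − -3) = 0.
Expanding: -6*y - 18 = 0.


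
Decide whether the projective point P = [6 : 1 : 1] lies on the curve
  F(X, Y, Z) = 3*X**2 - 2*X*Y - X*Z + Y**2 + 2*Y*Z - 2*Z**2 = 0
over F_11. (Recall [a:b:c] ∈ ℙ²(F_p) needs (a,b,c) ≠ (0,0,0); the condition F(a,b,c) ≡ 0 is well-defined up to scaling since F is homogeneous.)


F(6,1,1) ≡ 3 (mod 11); P is NOT on the curve.

Evaluate F(6, 1, 1) term-by-term (mod 11).
  3*X**2 ↦ 3·36·1·1 = 108
  -2*X*Y ↦ -2·6·1·1 = -12
  -X*Z ↦ -1·6·1·1 = -6
  Y**2 ↦ 1·1·1·1 = 1
  2*Y*Z ↦ 2·1·1·1 = 2
  -2*Z**2 ↦ -2·1·1·1 = -2
Sum: F(6, 1, 1) = (108) + (-12) + (-6) + (1) + (2) + (-2) = 91.
Reducing mod 11: 91 ≡ 3 (mod 11).
Since F(a, b, c) ≡ 3 ≠ 0 (mod 11), P does NOT lie on the curve.


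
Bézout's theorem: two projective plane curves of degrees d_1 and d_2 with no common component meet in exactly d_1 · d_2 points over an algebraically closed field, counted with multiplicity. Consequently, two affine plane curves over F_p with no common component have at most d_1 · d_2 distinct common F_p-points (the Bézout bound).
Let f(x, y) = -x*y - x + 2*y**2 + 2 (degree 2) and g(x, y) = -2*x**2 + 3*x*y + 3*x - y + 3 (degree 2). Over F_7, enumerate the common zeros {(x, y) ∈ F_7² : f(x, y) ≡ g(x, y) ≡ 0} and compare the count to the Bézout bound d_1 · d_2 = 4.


Common zeros: ∅; count = 0; Bézout bound = 4.

deg(f) = 2, deg(g) = 2, so Bézout bound = 4.
Scan x ∈ F_7. For each x, list the y ∈ F_7 with f(x, y) ≡ 0 and those with g(x, y) ≡ 0 (mod 7); the common zeros in that column are the intersection.
  x = 0: f ≡ 0 at y ∈ ∅; g ≡ 0 at y ∈ {3}; common: ∅.
  x = 1: f ≡ 0 at y ∈ {2}; g ≡ 0 at y ∈ {5}; common: ∅.
  x = 2: f ≡ 0 at y ∈ {0, 1}; g ≡ 0 at y ∈ {4}; common: ∅.
  x = 3: f ≡ 0 at y ∈ ∅; g ≡ 0 at y ∈ {6}; common: ∅.
  x = 4: f ≡ 0 at y ∈ {4, 5}; g ≡ 0 at y ∈ {6}; common: ∅.
  x = 5: f ≡ 0 at y ∈ {3}; g ≡ 0 at y ∈ ∅; common: ∅.
  x = 6: f ≡ 0 at y ∈ ∅; g ≡ 0 at y ∈ {3}; common: ∅.
Collecting: common zeros = ∅, so the count is 0.
Comparison with the Bézout bound: 0 ≤ 4 = deg(f)·deg(g), as expected for curves with no common component (the affine F_7-count falls short of the bound because intersections may lie at infinity, over extension fields, or carry multiplicity).


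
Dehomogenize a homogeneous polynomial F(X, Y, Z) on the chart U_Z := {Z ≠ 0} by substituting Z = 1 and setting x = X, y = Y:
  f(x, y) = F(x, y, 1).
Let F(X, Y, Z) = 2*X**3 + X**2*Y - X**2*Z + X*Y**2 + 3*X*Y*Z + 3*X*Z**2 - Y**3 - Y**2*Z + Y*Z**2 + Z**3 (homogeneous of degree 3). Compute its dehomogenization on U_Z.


f(x, y) = 2*x**3 + x**2*y - x**2 + x*y**2 + 3*x*y + 3*x - y**3 - y**2 + y + 1

On U_Z we set Z = 1. Each monomial c·X^i·Y^j·Z^k in F becomes c·x^i·y^j·1^k = c·x^i·y^j.
Substituting Z = 1: F(X, Y, 1) = 2*x**3 + x**2*y - x**2 + x*y**2 + 3*x*y + 3*x - y**3 - y**2 + y + 1.
Note: deg(f) ≤ deg(F) = 3; strict inequality happens when F is divisible by Z (lost terms).


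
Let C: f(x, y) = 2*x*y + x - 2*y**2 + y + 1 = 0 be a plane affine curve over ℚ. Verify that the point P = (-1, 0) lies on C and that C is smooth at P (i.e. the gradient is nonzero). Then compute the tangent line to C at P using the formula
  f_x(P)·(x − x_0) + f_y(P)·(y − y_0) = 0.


Tangent line at P: x - y + 1 = 0.

Step 1: f(-1, 0) = 0, so P lies on C.
Step 2: partial derivatives
  f_x(x, y) = 2*y + 1, f_y(x, y) = 2*x - 4*y + 1.
  f_x(P) = 1, f_y(P) = -1 (gradient nonzero, so P is smooth).
Step 3: tangent line at P: 1·(x − -1) + -1·(y − 0) = 0.
Expanding: x - y + 1 = 0.


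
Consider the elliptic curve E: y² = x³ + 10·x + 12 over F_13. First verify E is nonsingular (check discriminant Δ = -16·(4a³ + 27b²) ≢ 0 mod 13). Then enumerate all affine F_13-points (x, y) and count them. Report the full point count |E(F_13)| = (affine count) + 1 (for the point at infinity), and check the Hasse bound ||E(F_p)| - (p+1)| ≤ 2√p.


Affine points = {(0, 5), (0, 8), (1, 6), (1, 7), (2, 1), (2, 12), (3, 2), (3, 11), (4, 5), (4, 8), (7, 3), (7, 10), (9, 5), (9, 8), (11, 6), (11, 7), (12, 1), (12, 12)}; affine count = 18; |E(F_13)| = 19.

Discriminant check: Δ ∝ 4a³ + 27b² = 4·10³ + 27·12² = 4·1000 + 27·144 ≡ 10 (mod 13). Nonzero ⇒ E is nonsingular.
For each x ∈ F_13, compute rhs = x³ + 10·x + 12 mod 13, then count y ∈ F_13 with y² ≡ rhs.
  x = 0: rhs = 12, matching y values: 5, 8 (2 points).
  x = 1: rhs = 10, matching y values: 6, 7 (2 points).
  x = 2: rhs = 1, matching y values: 1, 12 (2 points).
  x = 3: rhs = 4, matching y values: 2, 11 (2 points).
  x = 4: rhs = 12, matching y values: 5, 8 (2 points).
  x = 5: rhs = 5, matching y values: none (0 points).
  x = 6: rhs = 2, matching y values: none (0 points).
  x = 7: rhs = 9, matching y values: 3, 10 (2 points).
  x = 8: rhs = 6, matching y values: none (0 points).
  x = 9: rhs = 12, matching y values: 5, 8 (2 points).
  x = 10: rhs = 7, matching y values: none (0 points).
  x = 11: rhs = 10, matching y values: 6, 7 (2 points).
  x = 12: rhs = 1, matching y values: 1, 12 (2 points).
Total affine count: 18.
Full point count |E(F_13)| = 18 + 1 = 19.
Hasse bound: |19 − (13+1)| = |5| = 5 ≤ 2√13 ≈ 7.2111 ✓.


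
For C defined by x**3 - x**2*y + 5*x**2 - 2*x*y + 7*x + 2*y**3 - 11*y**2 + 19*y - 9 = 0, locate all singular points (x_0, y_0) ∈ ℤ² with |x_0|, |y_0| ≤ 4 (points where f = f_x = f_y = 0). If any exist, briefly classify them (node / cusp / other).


Singular points: {(-1, 2)}; classification: cusp.

Compute partial derivatives:
  f_x = 3*x**2 - 2*x*y + 10*x - 2*y + 7.
  f_y = -x**2 - 2*x + 6*y**2 - 22*y + 19.
Scan x_0 ∈ {−4, ..., 4}. For each x_0, f_y(x_0, y) is a polynomial in y; find its integer roots y ∈ {−4, ..., 4}, then test f_x and f at those candidates.
  x = -4: f_y(-4, y) = 6*y**2 - 22*y + 11; no integer root y with |y| ≤ 4.
  x = -3: f_y(-3, y) = 6*y**2 - 22*y + 16; vanishes at y ∈ {1}. (-3, 1): f_x = 8 ≠ 0.
  x = -2: f_y(-2, y) = 6*y**2 - 22*y + 19; no integer root y with |y| ≤ 4.
  x = -1: f_y(-1, y) = 6*y**2 - 22*y + 20; vanishes at y ∈ {2}. (-1, 2): f_x = 0, f = 0 — SINGULAR.
  x = 0: f_y(0, y) = 6*y**2 - 22*y + 19; no integer root y with |y| ≤ 4.
  x = 1: f_y(1, y) = 6*y**2 - 22*y + 16; vanishes at y ∈ {1}. (1, 1): f_x = 16 ≠ 0.
  x = 2: f_y(2, y) = 6*y**2 - 22*y + 11; no integer root y with |y| ≤ 4.
  x = 3: f_y(3, y) = 6*y**2 - 22*y + 4; no integer root y with |y| ≤ 4.
  x = 4: f_y(4, y) = 6*y**2 - 22*y - 5; no integer root y with |y| ≤ 4.
Only singular point on the grid: (-1, 2).
Classify: substitute x = -1 + u, y = 2 + v and expand: f = u**3 - u**2*v + 2*v**3 + v**2.
No constant or linear terms (consistent with a singular point). Quadratic part: v**2. Cubic part: u**3 - u**2*v + 2*v**3.
The quadratic part v**2 is a perfect square, so there is a single (double) tangent line v = 0, i.e. y = 2. Restricting the cubic part to that line (v = 0) leaves u**3 ≠ 0, so f is not divisible by v and the branch is v² ≈ -u**3 to lowest order — this is a cusp.
Classification: cusp.
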